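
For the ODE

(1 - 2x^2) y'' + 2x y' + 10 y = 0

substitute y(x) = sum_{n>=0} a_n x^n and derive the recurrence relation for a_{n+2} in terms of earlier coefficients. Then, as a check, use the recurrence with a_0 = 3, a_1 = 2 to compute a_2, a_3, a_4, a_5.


Substitute y = sum_n a_n x^n.
(1 - 2 x^2) y'' contributes (n+2)(n+1) a_{n+2} - 2 n(n-1) a_n at x^n.
2 x y'(x) contributes 2 n a_n at x^n.
10 y(x) contributes 10 a_n at x^n.
Matching x^n: (n+2)(n+1) a_{n+2} + (-2 n(n-1) + 2 n + 10) a_n = 0.
Thus a_{n+2} = (2 n(n-1) - 2 n - 10) / ((n+1)(n+2)) * a_n.

Check with a_0 = 3, a_1 = 2 (apply the recurrence for n = 0, 1, 2, 3): a_0 = 3, a_1 = 2, a_2 = -15, a_3 = -4, a_4 = 25/2, a_5 = 4/5.

a_(n+2) = (2 n(n-1) - 2 n - 10) / ((n+1)(n+2)) * a_n; check: a_0 = 3, a_1 = 2, a_2 = -15, a_3 = -4, a_4 = 25/2, a_5 = 4/5


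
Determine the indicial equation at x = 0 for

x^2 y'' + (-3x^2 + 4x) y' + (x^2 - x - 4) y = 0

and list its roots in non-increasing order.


Divide by x^2 to reach normal form y'' + P_1(x) y' + P_2(x) y = 0 with P_1(x) = -3 + 4/x and P_2(x) = 1 - 1/x - 4/x^2.
x = 0 is a singular point because the y'-coefficient -3 + 4/x has a pole at x = 0 and the y-coefficient 1 - 1/x - 4/x^2 has a pole at x = 0.
It is a regular singular point because x P_1(x) = p(x) = 4 - 3x and x^2 P_2(x) = q(x) = x^2 - x - 4 are polynomials, hence analytic at x = 0.
p(0) = 4,  q(0) = -4.
Indicial equation: r(r-1) + p(0) r + q(0) = 0, i.e. r^2 + (p(0) - 1) r + q(0) = 0, i.e. r^2 + 3 r - 4 = 0.
Discriminant: (3)^2 - 4(-4) = 25, so r = (-3 ± 5)/2.
Solving: r_1 = 1, r_2 = -4.

indicial: r^2 + 3 r - 4 = 0; roots r_1 = 1, r_2 = -4


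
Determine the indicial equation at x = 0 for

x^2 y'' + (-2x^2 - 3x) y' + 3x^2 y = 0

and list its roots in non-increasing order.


Divide by x^2 to reach normal form y'' + P_1(x) y' + P_2(x) y = 0 with P_1(x) = -2 - 3/x and P_2(x) = 3.
x = 0 is a singular point because the y'-coefficient -2 - 3/x has a pole at x = 0.
It is a regular singular point because x P_1(x) = p(x) = -2x - 3 and x^2 P_2(x) = q(x) = 3x^2 are polynomials, hence analytic at x = 0.
p(0) = -3,  q(0) = 0.
Indicial equation: r(r-1) + p(0) r + q(0) = 0, i.e. r^2 + (p(0) - 1) r + q(0) = 0, i.e. r^2 - 4 r = 0.
Discriminant: (-4)^2 - 4(0) = 16, so r = (4 ± 4)/2.
Solving: r_1 = 4, r_2 = 0.

indicial: r^2 - 4 r = 0; roots r_1 = 4, r_2 = 0


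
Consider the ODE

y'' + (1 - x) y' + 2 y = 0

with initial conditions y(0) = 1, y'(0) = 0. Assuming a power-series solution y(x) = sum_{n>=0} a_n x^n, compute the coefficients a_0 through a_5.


Ansatz: y(x) = sum_{n>=0} a_n x^n, so y'(x) = sum_{n>=1} n a_n x^(n-1) and y''(x) = sum_{n>=2} n(n-1) a_n x^(n-2).
Substitute into P(x) y'' + Q(x) y' + R(x) y = 0 with P(x) = 1, Q(x) = 1 - x, R(x) = 2, and match powers of x.
Initial conditions: a_0 = 1, a_1 = 0.
Setting the coefficient of each power of x to zero and solving order by order (substituting the coefficients already found):
  x^0: 2 a_2 + a_1 + 2 a_0 = 0  ->  2 a_2 = -a_1 - 2 a_0 = -2  ->  a_2 = -1
  x^1: 6 a_3 + 2 a_2 + a_1 = 0  ->  6 a_3 = -2 a_2 - a_1 = 2  ->  a_3 = 1/3
  x^2: 12 a_4 + 3 a_3 = 0  ->  12 a_4 = -3 a_3 = -1  ->  a_4 = -1/12
  x^3: 20 a_5 + 4 a_4 - a_3 = 0  ->  20 a_5 = -4 a_4 + a_3 = 2/3  ->  a_5 = 1/30
Truncated series: y(x) = 1 - x^2 + (1/3) x^3 - (1/12) x^4 + (1/30) x^5 + O(x^6).

a_0 = 1; a_1 = 0; a_2 = -1; a_3 = 1/3; a_4 = -1/12; a_5 = 1/30


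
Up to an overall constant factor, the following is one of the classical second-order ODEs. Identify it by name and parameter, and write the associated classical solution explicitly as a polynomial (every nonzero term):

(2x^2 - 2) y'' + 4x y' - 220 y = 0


All three coefficients share the factor -2; dividing through by -2 gives  (1 - x^2) y'' - 2x y' + 110 y = 0.
This matches the Legendre equation (1 - x^2) y'' - 2x y' + n(n+1) y = 0 (note the -2x y' term) with n(n+1) = 110, so n = 10; the polynomial solution is P_10(x).
With y = sum_k a_k x^k, matching x^k gives (k+2)(k+1) a_{k+2} = [k(k+1) - n(n+1)] a_k = (k - 10)(k + 11) a_k. The right side vanishes at k = 10, so the series with the parity of 10 terminates at degree 10.
Standard normalization (P_n(1) = 1): leading coefficient (2n)!/(2^n (n!)^2) = 2432902008176640000/(1024*13168189440000) = 46189/256, so a_10 = 46189/256. Work downward with a_k = (k+1)(k+2) a_{k+2} / ((k - 10)(k + 11)):
  a_8 = (9)(10)(46189/256) / ((8 - 10)(8 + 11)) = (2078505/128)/(-38) = -109395/256
  a_6 = (7)(8)(-109395/256) / ((6 - 10)(6 + 11)) = (-765765/32)/(-68) = 45045/128
  a_4 = (5)(6)(45045/128) / ((4 - 10)(4 + 11)) = (675675/64)/(-90) = -15015/128
  a_2 = (3)(4)(-15015/128) / ((2 - 10)(2 + 11)) = (-45045/32)/(-104) = 3465/256
  a_0 = (1)(2)(3465/256) / ((0 - 10)(0 + 11)) = (3465/128)/(-110) = -63/256
Hence P_10(x) = 46189 x^10/256 - 109395 x^8/256 + 45045 x^6/128 - 15015 x^4/128 + 3465 x^2/256 - 63/256.

P_10(x); series = 46189 x^10/256 - 109395 x^8/256 + 45045 x^6/128 - 15015 x^4/128 + 3465 x^2/256 - 63/256


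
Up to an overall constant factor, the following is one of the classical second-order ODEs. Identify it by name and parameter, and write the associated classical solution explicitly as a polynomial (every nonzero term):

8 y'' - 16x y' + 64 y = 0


All three coefficients share the factor 8; dividing through by 8 gives  y'' - 2x y' + 8 y = 0.
This matches the Hermite equation y'' - 2x y' + 2n y = 0 with 2n = 8, so n = 4; the polynomial solution is H_4(x).
With y = sum_k a_k x^k, matching x^k gives (k+2)(k+1) a_{k+2} = 2(k - n) a_k = 2(k - 4) a_k. The right side vanishes at k = 4, so the series with the parity of 4 terminates at degree 4.
Standard normalization: leading coefficient of H_n is 2^n, so a_4 = 2^4 = 16. Work downward with a_k = (k+1)(k+2) a_{k+2} / (2(k - n)):
  a_2 = (3)(4)(16) / (2(2 - 4)) = 192/(-4) = -48
  a_0 = (1)(2)(-48) / (2(0 - 4)) = -96/(-8) = 12
Hence H_4(x) = 16 x^4 - 48 x^2 + 12.

H_4(x); series = 16 x^4 - 48 x^2 + 12


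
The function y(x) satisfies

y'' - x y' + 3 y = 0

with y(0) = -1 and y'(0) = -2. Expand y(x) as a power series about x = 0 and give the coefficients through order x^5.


Ansatz: y(x) = sum_{n>=0} a_n x^n, so y'(x) = sum_{n>=1} n a_n x^(n-1) and y''(x) = sum_{n>=2} n(n-1) a_n x^(n-2).
Substitute into P(x) y'' + Q(x) y' + R(x) y = 0 with P(x) = 1, Q(x) = -x, R(x) = 3, and match powers of x.
Initial conditions: a_0 = -1, a_1 = -2.
Setting the coefficient of each power of x to zero and solving order by order (substituting the coefficients already found):
  x^0: 2 a_2 + 3 a_0 = 0  ->  2 a_2 = -3 a_0 = 3  ->  a_2 = 3/2
  x^1: 6 a_3 + 2 a_1 = 0  ->  6 a_3 = -2 a_1 = 4  ->  a_3 = 2/3
  x^2: 12 a_4 + a_2 = 0  ->  12 a_4 = -a_2 = -3/2  ->  a_4 = -1/8
  x^3: 20 a_5 = 0  ->  a_5 = 0
Truncated series: y(x) = -1 - 2 x + (3/2) x^2 + (2/3) x^3 - (1/8) x^4 + O(x^6).

a_0 = -1; a_1 = -2; a_2 = 3/2; a_3 = 2/3; a_4 = -1/8; a_5 = 0


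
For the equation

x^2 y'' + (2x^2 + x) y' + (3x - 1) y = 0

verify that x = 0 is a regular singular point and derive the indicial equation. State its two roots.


Divide by x^2 to reach normal form y'' + P_1(x) y' + P_2(x) y = 0 with P_1(x) = 2 + 1/x and P_2(x) = 3/x - 1/x^2.
x = 0 is a singular point because the y'-coefficient 2 + 1/x has a pole at x = 0 and the y-coefficient 3/x - 1/x^2 has a pole at x = 0.
It is a regular singular point because x P_1(x) = p(x) = 2x + 1 and x^2 P_2(x) = q(x) = 3x - 1 are polynomials, hence analytic at x = 0.
p(0) = 1,  q(0) = -1.
Indicial equation: r(r-1) + p(0) r + q(0) = 0, i.e. r^2 + (p(0) - 1) r + q(0) = 0, i.e. r^2 - 1 = 0.
Discriminant: (0)^2 - 4(-1) = 4, so r = (0 ± 2)/2.
Solving: r_1 = 1, r_2 = -1.

indicial: r^2 - 1 = 0; roots r_1 = 1, r_2 = -1


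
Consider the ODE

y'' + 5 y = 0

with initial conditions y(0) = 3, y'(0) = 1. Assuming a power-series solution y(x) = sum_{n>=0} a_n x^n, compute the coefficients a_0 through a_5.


Ansatz: y(x) = sum_{n>=0} a_n x^n, so y'(x) = sum_{n>=1} n a_n x^(n-1) and y''(x) = sum_{n>=2} n(n-1) a_n x^(n-2).
Substitute into P(x) y'' + Q(x) y' + R(x) y = 0 with P(x) = 1, Q(x) = 0, R(x) = 5, and match powers of x.
Initial conditions: a_0 = 3, a_1 = 1.
Setting the coefficient of each power of x to zero and solving order by order (substituting the coefficients already found):
  x^0: 2 a_2 + 5 a_0 = 0  ->  2 a_2 = -5 a_0 = -15  ->  a_2 = -15/2
  x^1: 6 a_3 + 5 a_1 = 0  ->  6 a_3 = -5 a_1 = -5  ->  a_3 = -5/6
  x^2: 12 a_4 + 5 a_2 = 0  ->  12 a_4 = -5 a_2 = 75/2  ->  a_4 = 25/8
  x^3: 20 a_5 + 5 a_3 = 0  ->  20 a_5 = -5 a_3 = 25/6  ->  a_5 = 5/24
Truncated series: y(x) = 3 + x - (15/2) x^2 - (5/6) x^3 + (25/8) x^4 + (5/24) x^5 + O(x^6).

a_0 = 3; a_1 = 1; a_2 = -15/2; a_3 = -5/6; a_4 = 25/8; a_5 = 5/24


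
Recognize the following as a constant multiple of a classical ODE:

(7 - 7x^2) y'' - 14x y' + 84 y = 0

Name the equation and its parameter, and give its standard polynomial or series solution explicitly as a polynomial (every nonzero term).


All three coefficients share the factor 7; dividing through by 7 gives  (1 - x^2) y'' - 2x y' + 12 y = 0.
This matches the Legendre equation (1 - x^2) y'' - 2x y' + n(n+1) y = 0 (note the -2x y' term) with n(n+1) = 12, so n = 3; the polynomial solution is P_3(x).
With y = sum_k a_k x^k, matching x^k gives (k+2)(k+1) a_{k+2} = [k(k+1) - n(n+1)] a_k = (k - 3)(k + 4) a_k. The right side vanishes at k = 3, so the series with the parity of 3 terminates at degree 3.
Standard normalization (P_n(1) = 1): leading coefficient (2n)!/(2^n (n!)^2) = 720/(8*36) = 5/2, so a_3 = 5/2. Work downward with a_k = (k+1)(k+2) a_{k+2} / ((k - 3)(k + 4)):
  a_1 = (2)(3)(5/2) / ((1 - 3)(1 + 4)) = 15/(-10) = -3/2
Hence P_3(x) = 5 x^3/2 - 3 x/2.

P_3(x); series = 5 x^3/2 - 3 x/2


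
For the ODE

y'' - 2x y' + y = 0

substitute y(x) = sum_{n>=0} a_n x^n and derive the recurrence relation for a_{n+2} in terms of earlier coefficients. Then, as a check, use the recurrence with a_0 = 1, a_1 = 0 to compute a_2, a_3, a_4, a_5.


Substitute y = sum_n a_n x^n.
y''(x) has coefficient (n+2)(n+1) a_{n+2} at x^n;
-2 x y'(x) has coefficient -2 n a_n at x^n (shift);
y(x) has coefficient 1 a_n at x^n.
Matching x^n: (n+2)(n+1) a_{n+2} + (-2n + 1) a_n = 0.
Thus a_{n+2} = (2n - 1) / ((n+1)(n+2)) * a_n.

Check with a_0 = 1, a_1 = 0 (apply the recurrence for n = 0, 1, 2, 3): a_0 = 1, a_1 = 0, a_2 = -1/2, a_3 = 0, a_4 = -1/8, a_5 = 0.

a_(n+2) = (2n - 1) / ((n+1)(n+2)) * a_n; check: a_0 = 1, a_1 = 0, a_2 = -1/2, a_3 = 0, a_4 = -1/8, a_5 = 0


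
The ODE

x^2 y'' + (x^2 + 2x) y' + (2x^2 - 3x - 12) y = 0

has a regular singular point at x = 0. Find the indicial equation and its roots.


Divide by x^2 to reach normal form y'' + P_1(x) y' + P_2(x) y = 0 with P_1(x) = 1 + 2/x and P_2(x) = 2 - 3/x - 12/x^2.
x = 0 is a singular point because the y'-coefficient 1 + 2/x has a pole at x = 0 and the y-coefficient 2 - 3/x - 12/x^2 has a pole at x = 0.
It is a regular singular point because x P_1(x) = p(x) = x + 2 and x^2 P_2(x) = q(x) = 2x^2 - 3x - 12 are polynomials, hence analytic at x = 0.
p(0) = 2,  q(0) = -12.
Indicial equation: r(r-1) + p(0) r + q(0) = 0, i.e. r^2 + (p(0) - 1) r + q(0) = 0, i.e. r^2 + 1 r - 12 = 0.
Discriminant: (1)^2 - 4(-12) = 49, so r = (-1 ± 7)/2.
Solving: r_1 = 3, r_2 = -4.

indicial: r^2 + 1 r - 12 = 0; roots r_1 = 3, r_2 = -4


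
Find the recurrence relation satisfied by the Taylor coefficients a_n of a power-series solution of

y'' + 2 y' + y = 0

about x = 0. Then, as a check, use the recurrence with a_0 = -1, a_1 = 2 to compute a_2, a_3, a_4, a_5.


Substitute y = sum_n a_n x^n.
y''(x) has coefficient (n+2)(n+1) a_{n+2} at x^n;
2 y'(x) has coefficient 2 (n+1) a_{n+1} at x^n;
y(x) has coefficient 1 a_n at x^n.
Matching x^n: (n+2)(n+1) a_{n+2} + 2 (n+1) a_{n+1} + 1 a_n = 0.
Thus a_{n+2} = [-2 (n+1) a_{n+1} - 1 a_n] / ((n+1)(n+2)).

Check with a_0 = -1, a_1 = 2 (apply the recurrence for n = 0, 1, 2, 3): a_0 = -1, a_1 = 2, a_2 = -3/2, a_3 = 2/3, a_4 = -5/24, a_5 = 1/20.

a_(n+2) = [-2 (n+1) a_(n+1) - 1 a_n] / ((n+1)(n+2)); check: a_0 = -1, a_1 = 2, a_2 = -3/2, a_3 = 2/3, a_4 = -5/24, a_5 = 1/20


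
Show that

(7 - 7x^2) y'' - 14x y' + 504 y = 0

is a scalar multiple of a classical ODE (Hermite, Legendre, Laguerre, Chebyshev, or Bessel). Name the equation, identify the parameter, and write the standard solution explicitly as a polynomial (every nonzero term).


All three coefficients share the factor 7; dividing through by 7 gives  (1 - x^2) y'' - 2x y' + 72 y = 0.
This matches the Legendre equation (1 - x^2) y'' - 2x y' + n(n+1) y = 0 (note the -2x y' term) with n(n+1) = 72, so n = 8; the polynomial solution is P_8(x).
With y = sum_k a_k x^k, matching x^k gives (k+2)(k+1) a_{k+2} = [k(k+1) - n(n+1)] a_k = (k - 8)(k + 9) a_k. The right side vanishes at k = 8, so the series with the parity of 8 terminates at degree 8.
Standard normalization (P_n(1) = 1): leading coefficient (2n)!/(2^n (n!)^2) = 20922789888000/(256*1625702400) = 6435/128, so a_8 = 6435/128. Work downward with a_k = (k+1)(k+2) a_{k+2} / ((k - 8)(k + 9)):
  a_6 = (7)(8)(6435/128) / ((6 - 8)(6 + 9)) = (45045/16)/(-30) = -3003/32
  a_4 = (5)(6)(-3003/32) / ((4 - 8)(4 + 9)) = (-45045/16)/(-52) = 3465/64
  a_2 = (3)(4)(3465/64) / ((2 - 8)(2 + 9)) = (10395/16)/(-66) = -315/32
  a_0 = (1)(2)(-315/32) / ((0 - 8)(0 + 9)) = (-315/16)/(-72) = 35/128
Hence P_8(x) = 6435 x^8/128 - 3003 x^6/32 + 3465 x^4/64 - 315 x^2/32 + 35/128.

P_8(x); series = 6435 x^8/128 - 3003 x^6/32 + 3465 x^4/64 - 315 x^2/32 + 35/128


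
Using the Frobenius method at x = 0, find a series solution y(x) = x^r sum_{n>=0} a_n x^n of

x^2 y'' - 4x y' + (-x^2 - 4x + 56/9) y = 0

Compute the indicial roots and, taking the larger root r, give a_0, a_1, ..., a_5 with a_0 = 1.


Write in Frobenius form y'' + (p(x)/x) y' + (q(x)/x^2) y = 0:
  p(x) = -4,  q(x) = -x^2 - 4x + 56/9.
Indicial equation: r(r-1) + (-4) r + (56/9) = 0 -> roots r_1 = 8/3, r_2 = 7/3.
Take r = r_1 = 8/3. Let y(x) = x^r sum_{n>=0} a_n x^n with a_0 = 1.
Substitute y = x^r sum a_n x^n and match x^{r+n}. The recurrence is
  D(n) a_n - 4 a_{n-1} - 1 a_{n-2} = 0,  where D(n) = (r+n)(r+n-1) + (-4)(r+n) + (56/9).
  a_n = [4 a_{n-1} + 1 a_{n-2}] / D(n).
Since the indicial polynomial factors as (r - r_1)(r - r_2), D(n) = (r_1 + n - r_1)(r_1 + n - r_2) = n(n + 1/3).
Evaluating step by step (a_0 = 1):
  n = 1: D(1) = 1(1 + 1/3) = 4/3; numerator = 4(1) = 4; a_1 = (4)/(4/3) = 3
  n = 2: D(2) = 2(2 + 1/3) = 14/3; numerator = 4(3) + 1(1) = 13; a_2 = (13)/(14/3) = 39/14
  n = 3: D(3) = 3(3 + 1/3) = 10; numerator = 4(39/14) + 1(3) = 99/7; a_3 = (99/7)/(10) = 99/70
  n = 4: D(4) = 4(4 + 1/3) = 52/3; numerator = 4(99/70) + 1(39/14) = 591/70; a_4 = (591/70)/(52/3) = 1773/3640
  n = 5: D(5) = 5(5 + 1/3) = 80/3; numerator = 4(1773/3640) + 1(99/70) = 306/91; a_5 = (306/91)/(80/3) = 459/3640

r = 8/3; a_0 = 1; a_1 = 3; a_2 = 39/14; a_3 = 99/70; a_4 = 1773/3640; a_5 = 459/3640


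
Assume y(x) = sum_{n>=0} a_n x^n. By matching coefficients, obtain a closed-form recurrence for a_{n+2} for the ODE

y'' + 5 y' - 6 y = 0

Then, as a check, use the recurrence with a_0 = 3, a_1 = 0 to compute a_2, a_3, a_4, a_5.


Substitute y = sum_n a_n x^n.
y''(x) has coefficient (n+2)(n+1) a_{n+2} at x^n;
5 y'(x) has coefficient 5 (n+1) a_{n+1} at x^n;
-6 y(x) has coefficient -6 a_n at x^n.
Matching x^n: (n+2)(n+1) a_{n+2} + 5 (n+1) a_{n+1} - 6 a_n = 0.
Thus a_{n+2} = [-5 (n+1) a_{n+1} + 6 a_n] / ((n+1)(n+2)).

Check with a_0 = 3, a_1 = 0 (apply the recurrence for n = 0, 1, 2, 3): a_0 = 3, a_1 = 0, a_2 = 9, a_3 = -15, a_4 = 93/4, a_5 = -111/4.

a_(n+2) = [-5 (n+1) a_(n+1) + 6 a_n] / ((n+1)(n+2)); check: a_0 = 3, a_1 = 0, a_2 = 9, a_3 = -15, a_4 = 93/4, a_5 = -111/4


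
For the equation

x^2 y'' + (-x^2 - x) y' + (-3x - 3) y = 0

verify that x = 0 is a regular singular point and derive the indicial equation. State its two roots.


Divide by x^2 to reach normal form y'' + P_1(x) y' + P_2(x) y = 0 with P_1(x) = -1 - 1/x and P_2(x) = -3/x - 3/x^2.
x = 0 is a singular point because the y'-coefficient -1 - 1/x has a pole at x = 0 and the y-coefficient -3/x - 3/x^2 has a pole at x = 0.
It is a regular singular point because x P_1(x) = p(x) = -x - 1 and x^2 P_2(x) = q(x) = -3x - 3 are polynomials, hence analytic at x = 0.
p(0) = -1,  q(0) = -3.
Indicial equation: r(r-1) + p(0) r + q(0) = 0, i.e. r^2 + (p(0) - 1) r + q(0) = 0, i.e. r^2 - 2 r - 3 = 0.
Discriminant: (-2)^2 - 4(-3) = 16, so r = (2 ± 4)/2.
Solving: r_1 = 3, r_2 = -1.

indicial: r^2 - 2 r - 3 = 0; roots r_1 = 3, r_2 = -1


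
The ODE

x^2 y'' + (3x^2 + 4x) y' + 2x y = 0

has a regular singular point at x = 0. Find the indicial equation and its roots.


Divide by x^2 to reach normal form y'' + P_1(x) y' + P_2(x) y = 0 with P_1(x) = 3 + 4/x and P_2(x) = 2/x.
x = 0 is a singular point because the y'-coefficient 3 + 4/x has a pole at x = 0 and the y-coefficient 2/x has a pole at x = 0.
It is a regular singular point because x P_1(x) = p(x) = 3x + 4 and x^2 P_2(x) = q(x) = 2x are polynomials, hence analytic at x = 0.
p(0) = 4,  q(0) = 0.
Indicial equation: r(r-1) + p(0) r + q(0) = 0, i.e. r^2 + (p(0) - 1) r + q(0) = 0, i.e. r^2 + 3 r = 0.
Discriminant: (3)^2 - 4(0) = 9, so r = (-3 ± 3)/2.
Solving: r_1 = 0, r_2 = -3.

indicial: r^2 + 3 r = 0; roots r_1 = 0, r_2 = -3


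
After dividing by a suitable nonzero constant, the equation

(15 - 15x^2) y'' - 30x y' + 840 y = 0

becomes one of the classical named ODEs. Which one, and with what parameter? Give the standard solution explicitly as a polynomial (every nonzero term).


All three coefficients share the factor 15; dividing through by 15 gives  (1 - x^2) y'' - 2x y' + 56 y = 0.
This matches the Legendre equation (1 - x^2) y'' - 2x y' + n(n+1) y = 0 (note the -2x y' term) with n(n+1) = 56, so n = 7; the polynomial solution is P_7(x).
With y = sum_k a_k x^k, matching x^k gives (k+2)(k+1) a_{k+2} = [k(k+1) - n(n+1)] a_k = (k - 7)(k + 8) a_k. The right side vanishes at k = 7, so the series with the parity of 7 terminates at degree 7.
Standard normalization (P_n(1) = 1): leading coefficient (2n)!/(2^n (n!)^2) = 87178291200/(128*25401600) = 429/16, so a_7 = 429/16. Work downward with a_k = (k+1)(k+2) a_{k+2} / ((k - 7)(k + 8)):
  a_5 = (6)(7)(429/16) / ((5 - 7)(5 + 8)) = (9009/8)/(-26) = -693/16
  a_3 = (4)(5)(-693/16) / ((3 - 7)(3 + 8)) = (-3465/4)/(-44) = 315/16
  a_1 = (2)(3)(315/16) / ((1 - 7)(1 + 8)) = (945/8)/(-54) = -35/16
Hence P_7(x) = 429 x^7/16 - 693 x^5/16 + 315 x^3/16 - 35 x/16.

P_7(x); series = 429 x^7/16 - 693 x^5/16 + 315 x^3/16 - 35 x/16


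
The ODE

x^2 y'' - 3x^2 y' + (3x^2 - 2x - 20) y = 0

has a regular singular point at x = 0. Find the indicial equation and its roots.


Divide by x^2 to reach normal form y'' + P_1(x) y' + P_2(x) y = 0 with P_1(x) = -3 and P_2(x) = 3 - 2/x - 20/x^2.
x = 0 is a singular point because the y-coefficient 3 - 2/x - 20/x^2 has a pole at x = 0.
It is a regular singular point because x P_1(x) = p(x) = -3x and x^2 P_2(x) = q(x) = 3x^2 - 2x - 20 are polynomials, hence analytic at x = 0.
p(0) = 0,  q(0) = -20.
Indicial equation: r(r-1) + p(0) r + q(0) = 0, i.e. r^2 + (p(0) - 1) r + q(0) = 0, i.e. r^2 - 1 r - 20 = 0.
Discriminant: (-1)^2 - 4(-20) = 81, so r = (1 ± 9)/2.
Solving: r_1 = 5, r_2 = -4.

indicial: r^2 - 1 r - 20 = 0; roots r_1 = 5, r_2 = -4


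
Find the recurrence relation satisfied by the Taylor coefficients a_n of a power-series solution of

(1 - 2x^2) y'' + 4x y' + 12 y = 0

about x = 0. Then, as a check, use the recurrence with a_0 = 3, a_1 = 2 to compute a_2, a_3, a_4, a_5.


Substitute y = sum_n a_n x^n.
(1 - 2 x^2) y'' contributes (n+2)(n+1) a_{n+2} - 2 n(n-1) a_n at x^n.
4 x y'(x) contributes 4 n a_n at x^n.
12 y(x) contributes 12 a_n at x^n.
Matching x^n: (n+2)(n+1) a_{n+2} + (-2 n(n-1) + 4 n + 12) a_n = 0.
Thus a_{n+2} = (2 n(n-1) - 4 n - 12) / ((n+1)(n+2)) * a_n.

Check with a_0 = 3, a_1 = 2 (apply the recurrence for n = 0, 1, 2, 3): a_0 = 3, a_1 = 2, a_2 = -18, a_3 = -16/3, a_4 = 24, a_5 = 16/5.

a_(n+2) = (2 n(n-1) - 4 n - 12) / ((n+1)(n+2)) * a_n; check: a_0 = 3, a_1 = 2, a_2 = -18, a_3 = -16/3, a_4 = 24, a_5 = 16/5


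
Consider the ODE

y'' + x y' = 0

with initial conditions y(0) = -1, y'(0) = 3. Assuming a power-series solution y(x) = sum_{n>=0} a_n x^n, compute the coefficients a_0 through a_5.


Ansatz: y(x) = sum_{n>=0} a_n x^n, so y'(x) = sum_{n>=1} n a_n x^(n-1) and y''(x) = sum_{n>=2} n(n-1) a_n x^(n-2).
Substitute into P(x) y'' + Q(x) y' + R(x) y = 0 with P(x) = 1, Q(x) = x, R(x) = 0, and match powers of x.
Initial conditions: a_0 = -1, a_1 = 3.
Setting the coefficient of each power of x to zero and solving order by order (substituting the coefficients already found):
  x^0: 2 a_2 = 0  ->  a_2 = 0
  x^1: 6 a_3 + a_1 = 0  ->  6 a_3 = -a_1 = -3  ->  a_3 = -1/2
  x^2: 12 a_4 + 2 a_2 = 0  ->  12 a_4 = -2 a_2 = 0  ->  a_4 = 0
  x^3: 20 a_5 + 3 a_3 = 0  ->  20 a_5 = -3 a_3 = 3/2  ->  a_5 = 3/40
Truncated series: y(x) = -1 + 3 x - (1/2) x^3 + (3/40) x^5 + O(x^6).

a_0 = -1; a_1 = 3; a_2 = 0; a_3 = -1/2; a_4 = 0; a_5 = 3/40


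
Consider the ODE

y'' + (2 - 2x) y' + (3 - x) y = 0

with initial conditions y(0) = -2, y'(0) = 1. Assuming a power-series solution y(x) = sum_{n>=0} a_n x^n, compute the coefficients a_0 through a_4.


Ansatz: y(x) = sum_{n>=0} a_n x^n, so y'(x) = sum_{n>=1} n a_n x^(n-1) and y''(x) = sum_{n>=2} n(n-1) a_n x^(n-2).
Substitute into P(x) y'' + Q(x) y' + R(x) y = 0 with P(x) = 1, Q(x) = 2 - 2x, R(x) = 3 - x, and match powers of x.
Initial conditions: a_0 = -2, a_1 = 1.
Setting the coefficient of each power of x to zero and solving order by order (substituting the coefficients already found):
  x^0: 2 a_2 + 2 a_1 + 3 a_0 = 0  ->  2 a_2 = -2 a_1 - 3 a_0 = 4  ->  a_2 = 2
  x^1: 6 a_3 + 4 a_2 + a_1 - a_0 = 0  ->  6 a_3 = -4 a_2 - a_1 + a_0 = -11  ->  a_3 = -11/6
  x^2: 12 a_4 + 6 a_3 - a_2 - a_1 = 0  ->  12 a_4 = -6 a_3 + a_2 + a_1 = 14  ->  a_4 = 7/6
Truncated series: y(x) = -2 + x + 2 x^2 - (11/6) x^3 + (7/6) x^4 + O(x^5).

a_0 = -2; a_1 = 1; a_2 = 2; a_3 = -11/6; a_4 = 7/6


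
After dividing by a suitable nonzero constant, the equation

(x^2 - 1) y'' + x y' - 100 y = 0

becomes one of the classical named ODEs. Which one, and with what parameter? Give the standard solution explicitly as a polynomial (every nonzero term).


All three coefficients share the factor -1; dividing through by -1 gives  (1 - x^2) y'' - x y' + 100 y = 0.
This matches the Chebyshev equation (1 - x^2) y'' - x y' + n^2 y = 0 (note the -x y' term, not -2x y') with n^2 = 100, so n = 10; the polynomial solution is T_10(x).
With y = sum_k a_k x^k, matching x^k gives (k+2)(k+1) a_{k+2} = (k^2 - n^2) a_k = (k - 10)(k + 10) a_k. The right side vanishes at k = 10, so the series with the parity of 10 terminates at degree 10.
Standard normalization: leading coefficient of T_n is 2^(n-1), so a_10 = 2^9 = 512. Work downward with a_k = (k+1)(k+2) a_{k+2} / ((k - 10)(k + 10)):
  a_8 = (9)(10)(512) / ((8 - 10)(8 + 10)) = 46080/(-36) = -1280
  a_6 = (7)(8)(-1280) / ((6 - 10)(6 + 10)) = -71680/(-64) = 1120
  a_4 = (5)(6)(1120) / ((4 - 10)(4 + 10)) = 33600/(-84) = -400
  a_2 = (3)(4)(-400) / ((2 - 10)(2 + 10)) = -4800/(-96) = 50
  a_0 = (1)(2)(50) / ((0 - 10)(0 + 10)) = 100/(-100) = -1
Hence T_10(x) = 512 x^10 - 1280 x^8 + 1120 x^6 - 400 x^4 + 50 x^2 - 1.

T_10(x); series = 512 x^10 - 1280 x^8 + 1120 x^6 - 400 x^4 + 50 x^2 - 1


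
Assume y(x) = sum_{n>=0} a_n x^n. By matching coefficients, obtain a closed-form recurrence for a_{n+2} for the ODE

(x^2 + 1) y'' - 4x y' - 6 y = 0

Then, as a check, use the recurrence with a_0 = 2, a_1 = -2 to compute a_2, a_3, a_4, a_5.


Substitute y = sum_n a_n x^n.
(1 + 1 x^2) y'' contributes (n+2)(n+1) a_{n+2} + n(n-1) a_n at x^n.
-4 x y'(x) contributes -4 n a_n at x^n.
-6 y(x) contributes -6 a_n at x^n.
Matching x^n: (n+2)(n+1) a_{n+2} + (n(n-1) - 4 n - 6) a_n = 0.
Thus a_{n+2} = (-n(n-1) + 4 n + 6) / ((n+1)(n+2)) * a_n.

Check with a_0 = 2, a_1 = -2 (apply the recurrence for n = 0, 1, 2, 3): a_0 = 2, a_1 = -2, a_2 = 6, a_3 = -10/3, a_4 = 6, a_5 = -2.

a_(n+2) = (-n(n-1) + 4 n + 6) / ((n+1)(n+2)) * a_n; check: a_0 = 2, a_1 = -2, a_2 = 6, a_3 = -10/3, a_4 = 6, a_5 = -2


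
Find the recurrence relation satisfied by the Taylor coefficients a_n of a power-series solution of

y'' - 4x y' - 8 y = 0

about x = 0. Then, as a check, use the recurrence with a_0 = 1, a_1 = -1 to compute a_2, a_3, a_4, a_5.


Substitute y = sum_n a_n x^n.
y''(x) has coefficient (n+2)(n+1) a_{n+2} at x^n;
-4 x y'(x) has coefficient -4 n a_n at x^n (shift);
-8 y(x) has coefficient -8 a_n at x^n.
Matching x^n: (n+2)(n+1) a_{n+2} + (-4n - 8) a_n = 0.
Thus a_{n+2} = (4n + 8) / ((n+1)(n+2)) * a_n.

Check with a_0 = 1, a_1 = -1 (apply the recurrence for n = 0, 1, 2, 3): a_0 = 1, a_1 = -1, a_2 = 4, a_3 = -2, a_4 = 16/3, a_5 = -2.

a_(n+2) = (4n + 8) / ((n+1)(n+2)) * a_n; check: a_0 = 1, a_1 = -1, a_2 = 4, a_3 = -2, a_4 = 16/3, a_5 = -2


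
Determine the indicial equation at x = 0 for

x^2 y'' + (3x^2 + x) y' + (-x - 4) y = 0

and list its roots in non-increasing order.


Divide by x^2 to reach normal form y'' + P_1(x) y' + P_2(x) y = 0 with P_1(x) = 3 + 1/x and P_2(x) = -1/x - 4/x^2.
x = 0 is a singular point because the y'-coefficient 3 + 1/x has a pole at x = 0 and the y-coefficient -1/x - 4/x^2 has a pole at x = 0.
It is a regular singular point because x P_1(x) = p(x) = 3x + 1 and x^2 P_2(x) = q(x) = -x - 4 are polynomials, hence analytic at x = 0.
p(0) = 1,  q(0) = -4.
Indicial equation: r(r-1) + p(0) r + q(0) = 0, i.e. r^2 + (p(0) - 1) r + q(0) = 0, i.e. r^2 - 4 = 0.
Discriminant: (0)^2 - 4(-4) = 16, so r = (0 ± 4)/2.
Solving: r_1 = 2, r_2 = -2.

indicial: r^2 - 4 = 0; roots r_1 = 2, r_2 = -2


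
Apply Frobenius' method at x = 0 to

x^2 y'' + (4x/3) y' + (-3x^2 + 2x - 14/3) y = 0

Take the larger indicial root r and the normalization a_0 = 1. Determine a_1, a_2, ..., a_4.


Write in Frobenius form y'' + (p(x)/x) y' + (q(x)/x^2) y = 0:
  p(x) = 4/3,  q(x) = -3x^2 + 2x - 14/3.
Indicial equation: r(r-1) + (4/3) r + (-14/3) = 0 -> roots r_1 = 2, r_2 = -7/3.
Take r = r_1 = 2. Let y(x) = x^r sum_{n>=0} a_n x^n with a_0 = 1.
Substitute y = x^r sum a_n x^n and match x^{r+n}. The recurrence is
  D(n) a_n + 2 a_{n-1} - 3 a_{n-2} = 0,  where D(n) = (r+n)(r+n-1) + (4/3)(r+n) + (-14/3).
  a_n = [-2 a_{n-1} + 3 a_{n-2}] / D(n).
Since the indicial polynomial factors as (r - r_1)(r - r_2), D(n) = (r_1 + n - r_1)(r_1 + n - r_2) = n(n + 13/3).
Evaluating step by step (a_0 = 1):
  n = 1: D(1) = 1(1 + 13/3) = 16/3; numerator = -2(1) = -2; a_1 = (-2)/(16/3) = -3/8
  n = 2: D(2) = 2(2 + 13/3) = 38/3; numerator = -2(-3/8) + 3(1) = 15/4; a_2 = (15/4)/(38/3) = 45/152
  n = 3: D(3) = 3(3 + 13/3) = 22; numerator = -2(45/152) + 3(-3/8) = -261/152; a_3 = (-261/152)/(22) = -261/3344
  n = 4: D(4) = 4(4 + 13/3) = 100/3; numerator = -2(-261/3344) + 3(45/152) = 873/836; a_4 = (873/836)/(100/3) = 2619/83600

r = 2; a_0 = 1; a_1 = -3/8; a_2 = 45/152; a_3 = -261/3344; a_4 = 2619/83600


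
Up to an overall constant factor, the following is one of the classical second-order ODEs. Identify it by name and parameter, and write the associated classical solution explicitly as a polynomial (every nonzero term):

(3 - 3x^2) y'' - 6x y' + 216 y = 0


All three coefficients share the factor 3; dividing through by 3 gives  (1 - x^2) y'' - 2x y' + 72 y = 0.
This matches the Legendre equation (1 - x^2) y'' - 2x y' + n(n+1) y = 0 (note the -2x y' term) with n(n+1) = 72, so n = 8; the polynomial solution is P_8(x).
With y = sum_k a_k x^k, matching x^k gives (k+2)(k+1) a_{k+2} = [k(k+1) - n(n+1)] a_k = (k - 8)(k + 9) a_k. The right side vanishes at k = 8, so the series with the parity of 8 terminates at degree 8.
Standard normalization (P_n(1) = 1): leading coefficient (2n)!/(2^n (n!)^2) = 20922789888000/(256*1625702400) = 6435/128, so a_8 = 6435/128. Work downward with a_k = (k+1)(k+2) a_{k+2} / ((k - 8)(k + 9)):
  a_6 = (7)(8)(6435/128) / ((6 - 8)(6 + 9)) = (45045/16)/(-30) = -3003/32
  a_4 = (5)(6)(-3003/32) / ((4 - 8)(4 + 9)) = (-45045/16)/(-52) = 3465/64
  a_2 = (3)(4)(3465/64) / ((2 - 8)(2 + 9)) = (10395/16)/(-66) = -315/32
  a_0 = (1)(2)(-315/32) / ((0 - 8)(0 + 9)) = (-315/16)/(-72) = 35/128
Hence P_8(x) = 6435 x^8/128 - 3003 x^6/32 + 3465 x^4/64 - 315 x^2/32 + 35/128.

P_8(x); series = 6435 x^8/128 - 3003 x^6/32 + 3465 x^4/64 - 315 x^2/32 + 35/128


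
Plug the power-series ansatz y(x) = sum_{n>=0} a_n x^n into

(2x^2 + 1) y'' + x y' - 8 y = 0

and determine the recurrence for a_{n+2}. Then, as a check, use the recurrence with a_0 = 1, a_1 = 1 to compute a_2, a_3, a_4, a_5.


Substitute y = sum_n a_n x^n.
(1 + 2 x^2) y'' contributes (n+2)(n+1) a_{n+2} + 2 n(n-1) a_n at x^n.
x y'(x) contributes n a_n at x^n.
-8 y(x) contributes -8 a_n at x^n.
Matching x^n: (n+2)(n+1) a_{n+2} + (2 n(n-1) + n - 8) a_n = 0.
Thus a_{n+2} = (-2 n(n-1) - n + 8) / ((n+1)(n+2)) * a_n.

Check with a_0 = 1, a_1 = 1 (apply the recurrence for n = 0, 1, 2, 3): a_0 = 1, a_1 = 1, a_2 = 4, a_3 = 7/6, a_4 = 2/3, a_5 = -49/120.

a_(n+2) = (-2 n(n-1) - n + 8) / ((n+1)(n+2)) * a_n; check: a_0 = 1, a_1 = 1, a_2 = 4, a_3 = 7/6, a_4 = 2/3, a_5 = -49/120


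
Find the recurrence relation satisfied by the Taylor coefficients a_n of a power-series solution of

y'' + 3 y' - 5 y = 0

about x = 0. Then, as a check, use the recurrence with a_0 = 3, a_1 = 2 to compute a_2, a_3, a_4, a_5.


Substitute y = sum_n a_n x^n.
y''(x) has coefficient (n+2)(n+1) a_{n+2} at x^n;
3 y'(x) has coefficient 3 (n+1) a_{n+1} at x^n;
-5 y(x) has coefficient -5 a_n at x^n.
Matching x^n: (n+2)(n+1) a_{n+2} + 3 (n+1) a_{n+1} - 5 a_n = 0.
Thus a_{n+2} = [-3 (n+1) a_{n+1} + 5 a_n] / ((n+1)(n+2)).

Check with a_0 = 3, a_1 = 2 (apply the recurrence for n = 0, 1, 2, 3): a_0 = 3, a_1 = 2, a_2 = 9/2, a_3 = -17/6, a_4 = 4, a_5 = -373/120.

a_(n+2) = [-3 (n+1) a_(n+1) + 5 a_n] / ((n+1)(n+2)); check: a_0 = 3, a_1 = 2, a_2 = 9/2, a_3 = -17/6, a_4 = 4, a_5 = -373/120


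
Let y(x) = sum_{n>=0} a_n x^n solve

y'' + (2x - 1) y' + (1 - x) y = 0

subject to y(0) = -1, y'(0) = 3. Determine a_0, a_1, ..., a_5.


Ansatz: y(x) = sum_{n>=0} a_n x^n, so y'(x) = sum_{n>=1} n a_n x^(n-1) and y''(x) = sum_{n>=2} n(n-1) a_n x^(n-2).
Substitute into P(x) y'' + Q(x) y' + R(x) y = 0 with P(x) = 1, Q(x) = 2x - 1, R(x) = 1 - x, and match powers of x.
Initial conditions: a_0 = -1, a_1 = 3.
Setting the coefficient of each power of x to zero and solving order by order (substituting the coefficients already found):
  x^0: 2 a_2 - a_1 + a_0 = 0  ->  2 a_2 = a_1 - a_0 = 4  ->  a_2 = 2
  x^1: 6 a_3 - 2 a_2 + 3 a_1 - a_0 = 0  ->  6 a_3 = 2 a_2 - 3 a_1 + a_0 = -6  ->  a_3 = -1
  x^2: 12 a_4 - 3 a_3 + 5 a_2 - a_1 = 0  ->  12 a_4 = 3 a_3 - 5 a_2 + a_1 = -10  ->  a_4 = -5/6
  x^3: 20 a_5 - 4 a_4 + 7 a_3 - a_2 = 0  ->  20 a_5 = 4 a_4 - 7 a_3 + a_2 = 17/3  ->  a_5 = 17/60
Truncated series: y(x) = -1 + 3 x + 2 x^2 - x^3 - (5/6) x^4 + (17/60) x^5 + O(x^6).

a_0 = -1; a_1 = 3; a_2 = 2; a_3 = -1; a_4 = -5/6; a_5 = 17/60


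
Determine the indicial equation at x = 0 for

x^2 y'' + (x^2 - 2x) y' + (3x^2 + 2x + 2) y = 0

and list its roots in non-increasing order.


Divide by x^2 to reach normal form y'' + P_1(x) y' + P_2(x) y = 0 with P_1(x) = 1 - 2/x and P_2(x) = 3 + 2/x + 2/x^2.
x = 0 is a singular point because the y'-coefficient 1 - 2/x has a pole at x = 0 and the y-coefficient 3 + 2/x + 2/x^2 has a pole at x = 0.
It is a regular singular point because x P_1(x) = p(x) = x - 2 and x^2 P_2(x) = q(x) = 3x^2 + 2x + 2 are polynomials, hence analytic at x = 0.
p(0) = -2,  q(0) = 2.
Indicial equation: r(r-1) + p(0) r + q(0) = 0, i.e. r^2 + (p(0) - 1) r + q(0) = 0, i.e. r^2 - 3 r + 2 = 0.
Discriminant: (-3)^2 - 4(2) = 1, so r = (3 ± 1)/2.
Solving: r_1 = 2, r_2 = 1.

indicial: r^2 - 3 r + 2 = 0; roots r_1 = 2, r_2 = 1


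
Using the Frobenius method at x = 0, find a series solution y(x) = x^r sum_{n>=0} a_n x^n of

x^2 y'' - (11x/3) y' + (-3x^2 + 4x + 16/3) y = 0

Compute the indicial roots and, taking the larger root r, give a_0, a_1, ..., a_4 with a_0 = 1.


Write in Frobenius form y'' + (p(x)/x) y' + (q(x)/x^2) y = 0:
  p(x) = -11/3,  q(x) = -3x^2 + 4x + 16/3.
Indicial equation: r(r-1) + (-11/3) r + (16/3) = 0 -> roots r_1 = 8/3, r_2 = 2.
Take r = r_1 = 8/3. Let y(x) = x^r sum_{n>=0} a_n x^n with a_0 = 1.
Substitute y = x^r sum a_n x^n and match x^{r+n}. The recurrence is
  D(n) a_n + 4 a_{n-1} - 3 a_{n-2} = 0,  where D(n) = (r+n)(r+n-1) + (-11/3)(r+n) + (16/3).
  a_n = [-4 a_{n-1} + 3 a_{n-2}] / D(n).
Since the indicial polynomial factors as (r - r_1)(r - r_2), D(n) = (r_1 + n - r_1)(r_1 + n - r_2) = n(n + 2/3).
Evaluating step by step (a_0 = 1):
  n = 1: D(1) = 1(1 + 2/3) = 5/3; numerator = -4(1) = -4; a_1 = (-4)/(5/3) = -12/5
  n = 2: D(2) = 2(2 + 2/3) = 16/3; numerator = -4(-12/5) + 3(1) = 63/5; a_2 = (63/5)/(16/3) = 189/80
  n = 3: D(3) = 3(3 + 2/3) = 11; numerator = -4(189/80) + 3(-12/5) = -333/20; a_3 = (-333/20)/(11) = -333/220
  n = 4: D(4) = 4(4 + 2/3) = 56/3; numerator = -4(-333/220) + 3(189/80) = 2313/176; a_4 = (2313/176)/(56/3) = 6939/9856

r = 8/3; a_0 = 1; a_1 = -12/5; a_2 = 189/80; a_3 = -333/220; a_4 = 6939/9856


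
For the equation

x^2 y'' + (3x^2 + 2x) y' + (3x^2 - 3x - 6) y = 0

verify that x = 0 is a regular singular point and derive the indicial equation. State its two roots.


Divide by x^2 to reach normal form y'' + P_1(x) y' + P_2(x) y = 0 with P_1(x) = 3 + 2/x and P_2(x) = 3 - 3/x - 6/x^2.
x = 0 is a singular point because the y'-coefficient 3 + 2/x has a pole at x = 0 and the y-coefficient 3 - 3/x - 6/x^2 has a pole at x = 0.
It is a regular singular point because x P_1(x) = p(x) = 3x + 2 and x^2 P_2(x) = q(x) = 3x^2 - 3x - 6 are polynomials, hence analytic at x = 0.
p(0) = 2,  q(0) = -6.
Indicial equation: r(r-1) + p(0) r + q(0) = 0, i.e. r^2 + (p(0) - 1) r + q(0) = 0, i.e. r^2 + 1 r - 6 = 0.
Discriminant: (1)^2 - 4(-6) = 25, so r = (-1 ± 5)/2.
Solving: r_1 = 2, r_2 = -3.

indicial: r^2 + 1 r - 6 = 0; roots r_1 = 2, r_2 = -3


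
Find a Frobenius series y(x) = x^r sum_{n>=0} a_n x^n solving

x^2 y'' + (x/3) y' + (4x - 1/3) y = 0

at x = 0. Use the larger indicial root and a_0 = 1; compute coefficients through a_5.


Write in Frobenius form y'' + (p(x)/x) y' + (q(x)/x^2) y = 0:
  p(x) = 1/3,  q(x) = 4x - 1/3.
Indicial equation: r(r-1) + (1/3) r + (-1/3) = 0 -> roots r_1 = 1, r_2 = -1/3.
Take r = r_1 = 1. Let y(x) = x^r sum_{n>=0} a_n x^n with a_0 = 1.
Substitute y = x^r sum a_n x^n and match x^{r+n}. The recurrence is
  D(n) a_n + 4 a_{n-1} = 0,  where D(n) = (r+n)(r+n-1) + (1/3)(r+n) + (-1/3).
  a_n = -4 / D(n) * a_{n-1}.
Since the indicial polynomial factors as (r - r_1)(r - r_2), D(n) = (r_1 + n - r_1)(r_1 + n - r_2) = n(n + 4/3).
Evaluating step by step (a_0 = 1):
  n = 1: D(1) = 1(1 + 4/3) = 7/3; numerator = -4(1) = -4; a_1 = (-4)/(7/3) = -12/7
  n = 2: D(2) = 2(2 + 4/3) = 20/3; numerator = -4(-12/7) = 48/7; a_2 = (48/7)/(20/3) = 36/35
  n = 3: D(3) = 3(3 + 4/3) = 13; numerator = -4(36/35) = -144/35; a_3 = (-144/35)/(13) = -144/455
  n = 4: D(4) = 4(4 + 4/3) = 64/3; numerator = -4(-144/455) = 576/455; a_4 = (576/455)/(64/3) = 27/455
  n = 5: D(5) = 5(5 + 4/3) = 95/3; numerator = -4(27/455) = -108/455; a_5 = (-108/455)/(95/3) = -324/43225

r = 1; a_0 = 1; a_1 = -12/7; a_2 = 36/35; a_3 = -144/455; a_4 = 27/455; a_5 = -324/43225


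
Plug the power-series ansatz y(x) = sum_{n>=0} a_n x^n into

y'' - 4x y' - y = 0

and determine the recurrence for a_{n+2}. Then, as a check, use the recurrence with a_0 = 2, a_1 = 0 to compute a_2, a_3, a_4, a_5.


Substitute y = sum_n a_n x^n.
y''(x) has coefficient (n+2)(n+1) a_{n+2} at x^n;
-4 x y'(x) has coefficient -4 n a_n at x^n (shift);
-y(x) has coefficient -1 a_n at x^n.
Matching x^n: (n+2)(n+1) a_{n+2} + (-4n - 1) a_n = 0.
Thus a_{n+2} = (4n + 1) / ((n+1)(n+2)) * a_n.

Check with a_0 = 2, a_1 = 0 (apply the recurrence for n = 0, 1, 2, 3): a_0 = 2, a_1 = 0, a_2 = 1, a_3 = 0, a_4 = 3/4, a_5 = 0.

a_(n+2) = (4n + 1) / ((n+1)(n+2)) * a_n; check: a_0 = 2, a_1 = 0, a_2 = 1, a_3 = 0, a_4 = 3/4, a_5 = 0


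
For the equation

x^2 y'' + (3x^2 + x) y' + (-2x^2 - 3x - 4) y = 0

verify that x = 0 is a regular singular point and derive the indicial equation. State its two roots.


Divide by x^2 to reach normal form y'' + P_1(x) y' + P_2(x) y = 0 with P_1(x) = 3 + 1/x and P_2(x) = -2 - 3/x - 4/x^2.
x = 0 is a singular point because the y'-coefficient 3 + 1/x has a pole at x = 0 and the y-coefficient -2 - 3/x - 4/x^2 has a pole at x = 0.
It is a regular singular point because x P_1(x) = p(x) = 3x + 1 and x^2 P_2(x) = q(x) = -2x^2 - 3x - 4 are polynomials, hence analytic at x = 0.
p(0) = 1,  q(0) = -4.
Indicial equation: r(r-1) + p(0) r + q(0) = 0, i.e. r^2 + (p(0) - 1) r + q(0) = 0, i.e. r^2 - 4 = 0.
Discriminant: (0)^2 - 4(-4) = 16, so r = (0 ± 4)/2.
Solving: r_1 = 2, r_2 = -2.

indicial: r^2 - 4 = 0; roots r_1 = 2, r_2 = -2


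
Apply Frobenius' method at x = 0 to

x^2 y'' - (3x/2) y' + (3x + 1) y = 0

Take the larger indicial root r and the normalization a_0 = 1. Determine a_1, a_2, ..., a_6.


Write in Frobenius form y'' + (p(x)/x) y' + (q(x)/x^2) y = 0:
  p(x) = -3/2,  q(x) = 3x + 1.
Indicial equation: r(r-1) + (-3/2) r + (1) = 0 -> roots r_1 = 2, r_2 = 1/2.
Take r = r_1 = 2. Let y(x) = x^r sum_{n>=0} a_n x^n with a_0 = 1.
Substitute y = x^r sum a_n x^n and match x^{r+n}. The recurrence is
  D(n) a_n + 3 a_{n-1} = 0,  where D(n) = (r+n)(r+n-1) + (-3/2)(r+n) + (1).
  a_n = -3 / D(n) * a_{n-1}.
Since the indicial polynomial factors as (r - r_1)(r - r_2), D(n) = (r_1 + n - r_1)(r_1 + n - r_2) = n(n + 3/2).
Evaluating step by step (a_0 = 1):
  n = 1: D(1) = 1(1 + 3/2) = 5/2; numerator = -3(1) = -3; a_1 = (-3)/(5/2) = -6/5
  n = 2: D(2) = 2(2 + 3/2) = 7; numerator = -3(-6/5) = 18/5; a_2 = (18/5)/(7) = 18/35
  n = 3: D(3) = 3(3 + 3/2) = 27/2; numerator = -3(18/35) = -54/35; a_3 = (-54/35)/(27/2) = -4/35
  n = 4: D(4) = 4(4 + 3/2) = 22; numerator = -3(-4/35) = 12/35; a_4 = (12/35)/(22) = 6/385
  n = 5: D(5) = 5(5 + 3/2) = 65/2; numerator = -3(6/385) = -18/385; a_5 = (-18/385)/(65/2) = -36/25025
  n = 6: D(6) = 6(6 + 3/2) = 45; numerator = -3(-36/25025) = 108/25025; a_6 = (108/25025)/(45) = 12/125125

r = 2; a_0 = 1; a_1 = -6/5; a_2 = 18/35; a_3 = -4/35; a_4 = 6/385; a_5 = -36/25025; a_6 = 12/125125


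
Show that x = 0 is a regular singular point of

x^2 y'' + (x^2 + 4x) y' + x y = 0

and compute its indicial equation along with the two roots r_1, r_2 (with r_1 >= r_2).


Divide by x^2 to reach normal form y'' + P_1(x) y' + P_2(x) y = 0 with P_1(x) = 1 + 4/x and P_2(x) = 1/x.
x = 0 is a singular point because the y'-coefficient 1 + 4/x has a pole at x = 0 and the y-coefficient 1/x has a pole at x = 0.
It is a regular singular point because x P_1(x) = p(x) = x + 4 and x^2 P_2(x) = q(x) = x are polynomials, hence analytic at x = 0.
p(0) = 4,  q(0) = 0.
Indicial equation: r(r-1) + p(0) r + q(0) = 0, i.e. r^2 + (p(0) - 1) r + q(0) = 0, i.e. r^2 + 3 r = 0.
Discriminant: (3)^2 - 4(0) = 9, so r = (-3 ± 3)/2.
Solving: r_1 = 0, r_2 = -3.

indicial: r^2 + 3 r = 0; roots r_1 = 0, r_2 = -3


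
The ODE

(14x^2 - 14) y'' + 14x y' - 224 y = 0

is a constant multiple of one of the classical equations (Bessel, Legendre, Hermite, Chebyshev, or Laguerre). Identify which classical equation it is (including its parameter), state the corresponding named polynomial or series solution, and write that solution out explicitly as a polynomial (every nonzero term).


All three coefficients share the factor -14; dividing through by -14 gives  (1 - x^2) y'' - x y' + 16 y = 0.
This matches the Chebyshev equation (1 - x^2) y'' - x y' + n^2 y = 0 (note the -x y' term, not -2x y') with n^2 = 16, so n = 4; the polynomial solution is T_4(x).
With y = sum_k a_k x^k, matching x^k gives (k+2)(k+1) a_{k+2} = (k^2 - n^2) a_k = (k - 4)(k + 4) a_k. The right side vanishes at k = 4, so the series with the parity of 4 terminates at degree 4.
Standard normalization: leading coefficient of T_n is 2^(n-1), so a_4 = 2^3 = 8. Work downward with a_k = (k+1)(k+2) a_{k+2} / ((k - 4)(k + 4)):
  a_2 = (3)(4)(8) / ((2 - 4)(2 + 4)) = 96/(-12) = -8
  a_0 = (1)(2)(-8) / ((0 - 4)(0 + 4)) = -16/(-16) = 1
Hence T_4(x) = 8 x^4 - 8 x^2 + 1.

T_4(x); series = 8 x^4 - 8 x^2 + 1


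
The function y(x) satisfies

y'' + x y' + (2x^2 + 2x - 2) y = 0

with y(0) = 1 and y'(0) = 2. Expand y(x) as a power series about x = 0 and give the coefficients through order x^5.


Ansatz: y(x) = sum_{n>=0} a_n x^n, so y'(x) = sum_{n>=1} n a_n x^(n-1) and y''(x) = sum_{n>=2} n(n-1) a_n x^(n-2).
Substitute into P(x) y'' + Q(x) y' + R(x) y = 0 with P(x) = 1, Q(x) = x, R(x) = 2x^2 + 2x - 2, and match powers of x.
Initial conditions: a_0 = 1, a_1 = 2.
Setting the coefficient of each power of x to zero and solving order by order (substituting the coefficients already found):
  x^0: 2 a_2 - 2 a_0 = 0  ->  2 a_2 = 2 a_0 = 2  ->  a_2 = 1
  x^1: 6 a_3 - a_1 + 2 a_0 = 0  ->  6 a_3 = a_1 - 2 a_0 = 0  ->  a_3 = 0
  x^2: 12 a_4 + 2 a_1 + 2 a_0 = 0  ->  12 a_4 = -2 a_1 - 2 a_0 = -6  ->  a_4 = -1/2
  x^3: 20 a_5 + a_3 + 2 a_2 + 2 a_1 = 0  ->  20 a_5 = -a_3 - 2 a_2 - 2 a_1 = -6  ->  a_5 = -3/10
Truncated series: y(x) = 1 + 2 x + x^2 - (1/2) x^4 - (3/10) x^5 + O(x^6).

a_0 = 1; a_1 = 2; a_2 = 1; a_3 = 0; a_4 = -1/2; a_5 = -3/10
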